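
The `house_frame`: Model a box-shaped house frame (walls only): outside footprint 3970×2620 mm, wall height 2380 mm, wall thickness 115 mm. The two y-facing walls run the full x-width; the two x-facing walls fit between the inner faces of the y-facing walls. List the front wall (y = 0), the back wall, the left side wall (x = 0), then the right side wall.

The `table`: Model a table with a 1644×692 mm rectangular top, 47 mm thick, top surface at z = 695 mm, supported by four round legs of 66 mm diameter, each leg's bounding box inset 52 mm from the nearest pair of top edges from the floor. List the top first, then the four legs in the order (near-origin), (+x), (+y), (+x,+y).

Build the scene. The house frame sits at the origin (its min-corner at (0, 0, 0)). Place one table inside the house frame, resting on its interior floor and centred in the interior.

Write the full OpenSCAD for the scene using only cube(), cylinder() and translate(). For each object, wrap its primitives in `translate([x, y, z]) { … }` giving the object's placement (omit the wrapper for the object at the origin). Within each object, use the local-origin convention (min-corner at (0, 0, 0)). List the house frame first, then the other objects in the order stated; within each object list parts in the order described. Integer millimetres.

cube([3970, 115, 2380]);
translate([0, 2505, 0]) cube([3970, 115, 2380]);
translate([0, 115, 0]) cube([115, 2390, 2380]);
translate([3855, 115, 0]) cube([115, 2390, 2380]);
translate([1163, 964, 0]) {
  translate([0, 0, 648]) cube([1644, 692, 47]);
  translate([85, 85, 0]) cylinder(h = 648, r = 33);
  translate([1559, 85, 0]) cylinder(h = 648, r = 33);
  translate([85, 607, 0]) cylinder(h = 648, r = 33);
  translate([1559, 607, 0]) cylinder(h = 648, r = 33);
}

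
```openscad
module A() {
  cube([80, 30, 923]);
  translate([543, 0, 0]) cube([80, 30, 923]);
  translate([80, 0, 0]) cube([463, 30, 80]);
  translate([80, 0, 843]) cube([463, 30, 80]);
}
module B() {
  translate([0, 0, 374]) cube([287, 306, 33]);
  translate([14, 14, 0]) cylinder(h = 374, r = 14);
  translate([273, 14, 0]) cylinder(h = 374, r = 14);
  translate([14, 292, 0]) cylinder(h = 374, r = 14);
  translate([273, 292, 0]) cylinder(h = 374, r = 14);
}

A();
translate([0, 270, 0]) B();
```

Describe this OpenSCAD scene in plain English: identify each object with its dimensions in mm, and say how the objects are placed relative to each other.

A is a rectangular picture frame lying in the x–z plane (depth along y). The opening is 463 mm wide (x) by 763 mm tall (z), surrounded by a border 80 mm wide on all four sides. The frame is 30 mm deep and is made of two full-height vertical stiles with two horizontal rails fitted between them.

B is a four-legged stool. The seat is a 287×306×33 mm slab whose top surface is at z = 407 mm; four round legs, each 28 mm in diameter, run from the floor (z = 0) to the underside of the seat, each leg's axis is inset half a diameter from the nearest pair of seat edges (so the leg's bounding box is flush with the corner).

The stool is on the floor beside the picture frame on its +y side.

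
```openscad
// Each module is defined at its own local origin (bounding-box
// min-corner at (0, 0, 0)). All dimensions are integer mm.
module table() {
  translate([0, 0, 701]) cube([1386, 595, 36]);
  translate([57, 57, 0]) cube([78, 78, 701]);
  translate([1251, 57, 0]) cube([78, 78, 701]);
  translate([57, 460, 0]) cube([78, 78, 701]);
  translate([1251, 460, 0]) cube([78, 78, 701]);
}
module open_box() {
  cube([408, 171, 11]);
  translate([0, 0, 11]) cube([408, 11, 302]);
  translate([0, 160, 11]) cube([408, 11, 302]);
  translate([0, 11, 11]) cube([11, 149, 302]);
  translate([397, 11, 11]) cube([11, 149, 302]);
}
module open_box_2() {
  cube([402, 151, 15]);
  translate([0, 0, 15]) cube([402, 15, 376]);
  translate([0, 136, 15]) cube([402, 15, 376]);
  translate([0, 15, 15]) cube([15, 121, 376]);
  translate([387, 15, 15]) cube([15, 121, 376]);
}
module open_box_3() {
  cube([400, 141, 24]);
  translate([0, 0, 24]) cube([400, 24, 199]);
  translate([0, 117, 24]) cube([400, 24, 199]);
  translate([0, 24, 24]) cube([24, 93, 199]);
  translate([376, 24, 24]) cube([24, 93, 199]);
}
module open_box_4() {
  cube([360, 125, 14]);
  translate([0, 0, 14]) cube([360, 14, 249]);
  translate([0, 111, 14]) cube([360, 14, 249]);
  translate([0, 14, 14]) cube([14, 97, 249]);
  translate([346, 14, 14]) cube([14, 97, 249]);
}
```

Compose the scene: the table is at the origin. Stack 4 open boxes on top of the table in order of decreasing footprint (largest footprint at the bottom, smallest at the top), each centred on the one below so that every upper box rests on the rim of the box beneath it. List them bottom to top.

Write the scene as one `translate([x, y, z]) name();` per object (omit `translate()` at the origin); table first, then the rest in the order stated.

table();
translate([489, 212, 737]) open_box();
translate([492, 222, 1050]) open_box_2();
translate([493, 227, 1441]) open_box_3();
translate([513, 235, 1664]) open_box_4();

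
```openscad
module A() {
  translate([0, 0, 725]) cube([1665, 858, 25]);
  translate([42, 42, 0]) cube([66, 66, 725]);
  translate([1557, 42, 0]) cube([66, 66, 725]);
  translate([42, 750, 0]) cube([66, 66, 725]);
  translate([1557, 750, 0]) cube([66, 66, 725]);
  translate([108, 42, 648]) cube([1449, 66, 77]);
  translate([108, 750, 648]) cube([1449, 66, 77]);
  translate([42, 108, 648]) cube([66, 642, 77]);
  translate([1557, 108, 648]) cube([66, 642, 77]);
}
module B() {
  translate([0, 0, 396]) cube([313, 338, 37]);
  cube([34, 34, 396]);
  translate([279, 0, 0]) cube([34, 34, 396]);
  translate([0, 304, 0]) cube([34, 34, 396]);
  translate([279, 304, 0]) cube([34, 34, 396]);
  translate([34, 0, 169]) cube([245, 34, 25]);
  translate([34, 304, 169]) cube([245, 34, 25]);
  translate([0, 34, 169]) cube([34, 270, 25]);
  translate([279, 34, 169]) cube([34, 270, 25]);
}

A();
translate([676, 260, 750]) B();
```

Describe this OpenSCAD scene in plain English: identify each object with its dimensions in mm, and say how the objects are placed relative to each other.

A is a rectangular dining table. The top is 1665×858×25 mm with its upper surface at z = 750 mm. It stands on four 66×66 mm square legs, each inset 42 mm from the nearest pair of top edges, running from the floor to the underside of the top. Four apron rails, 66 mm thick and 77 mm tall, run between adjacent legs with their top edges flush with the underside of the top and their outer faces flush with the legs' outer faces.

B is a four-legged stool. The seat is a 313×338×37 mm slab whose top surface is at z = 433 mm; four square legs, each 34×34 mm in cross-section, run from the floor (z = 0) to the underside of the seat, each flush with a corner of the seat. Four stretchers, 34 mm wide and 25 mm tall, connect adjacent legs with their undersides at z = 169 mm, each running between the inner faces of the legs it joins and aligned with the legs' outer faces on the other axis.

The stool is on top of the table, centred.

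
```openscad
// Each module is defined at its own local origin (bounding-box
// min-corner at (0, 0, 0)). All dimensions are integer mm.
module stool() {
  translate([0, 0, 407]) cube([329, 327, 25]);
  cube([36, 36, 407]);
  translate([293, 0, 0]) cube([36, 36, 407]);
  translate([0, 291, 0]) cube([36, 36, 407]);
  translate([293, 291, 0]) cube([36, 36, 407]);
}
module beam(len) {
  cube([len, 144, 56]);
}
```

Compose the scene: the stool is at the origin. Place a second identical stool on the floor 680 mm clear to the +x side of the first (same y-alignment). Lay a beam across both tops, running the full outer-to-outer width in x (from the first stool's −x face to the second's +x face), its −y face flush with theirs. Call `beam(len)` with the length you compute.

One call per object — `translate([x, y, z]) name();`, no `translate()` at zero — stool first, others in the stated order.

stool();
translate([1009, 0, 0]) stool();
translate([0, 0, 432]) beam(1338);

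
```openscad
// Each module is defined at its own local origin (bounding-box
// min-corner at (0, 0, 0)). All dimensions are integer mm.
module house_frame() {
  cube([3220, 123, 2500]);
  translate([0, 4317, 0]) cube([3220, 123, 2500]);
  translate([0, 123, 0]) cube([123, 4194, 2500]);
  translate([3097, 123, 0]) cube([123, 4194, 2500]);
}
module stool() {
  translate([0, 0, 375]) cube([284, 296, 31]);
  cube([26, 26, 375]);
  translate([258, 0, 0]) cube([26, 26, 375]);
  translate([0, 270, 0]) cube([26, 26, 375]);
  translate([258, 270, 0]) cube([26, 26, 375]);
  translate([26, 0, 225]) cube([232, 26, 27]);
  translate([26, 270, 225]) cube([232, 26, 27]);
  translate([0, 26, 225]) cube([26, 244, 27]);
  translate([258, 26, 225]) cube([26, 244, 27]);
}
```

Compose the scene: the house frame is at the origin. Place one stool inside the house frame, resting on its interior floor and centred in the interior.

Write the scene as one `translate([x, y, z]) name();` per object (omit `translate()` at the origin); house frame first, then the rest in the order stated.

house_frame();
translate([1468, 2072, 0]) stool();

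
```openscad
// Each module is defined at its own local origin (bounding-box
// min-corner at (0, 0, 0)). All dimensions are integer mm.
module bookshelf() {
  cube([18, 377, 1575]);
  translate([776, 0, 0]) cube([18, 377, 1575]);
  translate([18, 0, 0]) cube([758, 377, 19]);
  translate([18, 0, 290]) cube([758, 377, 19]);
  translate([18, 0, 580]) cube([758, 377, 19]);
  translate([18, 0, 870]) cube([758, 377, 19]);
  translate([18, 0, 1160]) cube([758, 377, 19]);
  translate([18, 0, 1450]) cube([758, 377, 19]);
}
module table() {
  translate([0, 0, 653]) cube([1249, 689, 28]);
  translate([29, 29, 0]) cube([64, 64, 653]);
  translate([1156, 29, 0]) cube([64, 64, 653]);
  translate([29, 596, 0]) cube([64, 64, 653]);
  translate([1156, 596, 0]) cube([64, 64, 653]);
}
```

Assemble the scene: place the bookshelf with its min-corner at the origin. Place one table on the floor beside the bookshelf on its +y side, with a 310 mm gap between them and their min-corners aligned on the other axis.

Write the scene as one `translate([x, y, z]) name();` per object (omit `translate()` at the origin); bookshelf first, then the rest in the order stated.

bookshelf();
translate([0, 687, 0]) table();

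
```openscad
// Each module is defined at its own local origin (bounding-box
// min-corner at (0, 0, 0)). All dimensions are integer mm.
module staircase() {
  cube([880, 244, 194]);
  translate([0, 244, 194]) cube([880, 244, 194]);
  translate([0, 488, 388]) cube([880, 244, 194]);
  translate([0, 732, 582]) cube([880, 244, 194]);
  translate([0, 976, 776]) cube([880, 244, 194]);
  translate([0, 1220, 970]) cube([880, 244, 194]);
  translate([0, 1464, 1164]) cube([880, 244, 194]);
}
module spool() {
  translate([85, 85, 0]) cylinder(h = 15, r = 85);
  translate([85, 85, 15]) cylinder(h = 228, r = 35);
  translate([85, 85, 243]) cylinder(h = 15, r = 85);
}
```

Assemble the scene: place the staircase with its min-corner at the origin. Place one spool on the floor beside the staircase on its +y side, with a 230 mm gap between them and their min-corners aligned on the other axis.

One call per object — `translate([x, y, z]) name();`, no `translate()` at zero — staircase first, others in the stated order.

staircase();
translate([0, 1938, 0]) spool();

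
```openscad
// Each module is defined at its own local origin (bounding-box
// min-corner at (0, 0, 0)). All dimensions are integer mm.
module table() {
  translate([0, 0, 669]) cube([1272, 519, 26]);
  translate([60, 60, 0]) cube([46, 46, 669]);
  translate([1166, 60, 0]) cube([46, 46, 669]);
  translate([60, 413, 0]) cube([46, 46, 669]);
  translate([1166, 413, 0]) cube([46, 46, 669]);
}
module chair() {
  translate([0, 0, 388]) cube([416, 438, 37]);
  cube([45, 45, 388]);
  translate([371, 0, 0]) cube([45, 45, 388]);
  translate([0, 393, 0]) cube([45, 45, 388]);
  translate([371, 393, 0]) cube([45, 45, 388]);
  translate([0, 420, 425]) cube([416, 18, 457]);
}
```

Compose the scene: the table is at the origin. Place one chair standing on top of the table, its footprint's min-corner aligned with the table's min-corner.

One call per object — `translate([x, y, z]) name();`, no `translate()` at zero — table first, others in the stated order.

table();
translate([0, 0, 695]) chair();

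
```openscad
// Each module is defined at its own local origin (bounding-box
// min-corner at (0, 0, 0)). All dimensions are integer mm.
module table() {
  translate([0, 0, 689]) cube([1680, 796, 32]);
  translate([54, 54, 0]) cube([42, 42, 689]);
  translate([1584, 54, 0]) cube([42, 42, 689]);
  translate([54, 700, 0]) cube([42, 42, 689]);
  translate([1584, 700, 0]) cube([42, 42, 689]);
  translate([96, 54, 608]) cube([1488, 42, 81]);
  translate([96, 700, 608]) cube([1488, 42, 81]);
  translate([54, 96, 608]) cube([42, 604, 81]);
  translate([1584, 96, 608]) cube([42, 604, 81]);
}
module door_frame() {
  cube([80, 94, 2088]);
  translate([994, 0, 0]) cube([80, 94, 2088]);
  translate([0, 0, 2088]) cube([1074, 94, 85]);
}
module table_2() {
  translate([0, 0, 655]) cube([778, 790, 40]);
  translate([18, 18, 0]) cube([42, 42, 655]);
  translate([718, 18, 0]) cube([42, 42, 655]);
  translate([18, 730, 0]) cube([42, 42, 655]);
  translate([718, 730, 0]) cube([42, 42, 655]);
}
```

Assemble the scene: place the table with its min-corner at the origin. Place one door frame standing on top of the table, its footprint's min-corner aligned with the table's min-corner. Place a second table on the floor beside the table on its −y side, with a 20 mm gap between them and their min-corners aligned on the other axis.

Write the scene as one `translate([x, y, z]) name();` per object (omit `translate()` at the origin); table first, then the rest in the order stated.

table();
translate([0, 0, 721]) door_frame();
translate([0, -810, 0]) table_2();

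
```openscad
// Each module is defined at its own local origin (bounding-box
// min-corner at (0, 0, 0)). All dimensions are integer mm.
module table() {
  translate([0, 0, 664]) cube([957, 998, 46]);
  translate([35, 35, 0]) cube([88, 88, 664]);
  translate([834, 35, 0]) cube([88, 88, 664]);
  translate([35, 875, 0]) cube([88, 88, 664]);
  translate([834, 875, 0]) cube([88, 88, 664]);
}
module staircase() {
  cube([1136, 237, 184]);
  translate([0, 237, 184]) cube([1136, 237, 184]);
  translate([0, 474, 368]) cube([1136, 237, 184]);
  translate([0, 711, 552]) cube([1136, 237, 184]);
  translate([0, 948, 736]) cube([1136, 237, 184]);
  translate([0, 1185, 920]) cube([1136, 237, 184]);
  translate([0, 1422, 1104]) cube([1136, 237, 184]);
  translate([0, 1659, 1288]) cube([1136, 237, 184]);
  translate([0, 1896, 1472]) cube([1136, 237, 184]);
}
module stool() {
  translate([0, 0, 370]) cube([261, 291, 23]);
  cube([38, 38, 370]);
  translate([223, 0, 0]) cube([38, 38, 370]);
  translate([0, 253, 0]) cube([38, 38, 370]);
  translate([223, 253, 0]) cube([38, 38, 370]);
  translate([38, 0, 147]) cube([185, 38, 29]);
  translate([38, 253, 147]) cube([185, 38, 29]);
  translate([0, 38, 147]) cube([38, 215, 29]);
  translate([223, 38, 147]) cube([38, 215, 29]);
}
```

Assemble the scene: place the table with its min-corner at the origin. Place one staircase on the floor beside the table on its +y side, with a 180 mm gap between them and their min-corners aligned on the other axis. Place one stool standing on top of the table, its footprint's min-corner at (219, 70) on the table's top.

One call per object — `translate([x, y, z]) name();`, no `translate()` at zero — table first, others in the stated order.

table();
translate([0, 1178, 0]) staircase();
translate([219, 70, 710]) stool();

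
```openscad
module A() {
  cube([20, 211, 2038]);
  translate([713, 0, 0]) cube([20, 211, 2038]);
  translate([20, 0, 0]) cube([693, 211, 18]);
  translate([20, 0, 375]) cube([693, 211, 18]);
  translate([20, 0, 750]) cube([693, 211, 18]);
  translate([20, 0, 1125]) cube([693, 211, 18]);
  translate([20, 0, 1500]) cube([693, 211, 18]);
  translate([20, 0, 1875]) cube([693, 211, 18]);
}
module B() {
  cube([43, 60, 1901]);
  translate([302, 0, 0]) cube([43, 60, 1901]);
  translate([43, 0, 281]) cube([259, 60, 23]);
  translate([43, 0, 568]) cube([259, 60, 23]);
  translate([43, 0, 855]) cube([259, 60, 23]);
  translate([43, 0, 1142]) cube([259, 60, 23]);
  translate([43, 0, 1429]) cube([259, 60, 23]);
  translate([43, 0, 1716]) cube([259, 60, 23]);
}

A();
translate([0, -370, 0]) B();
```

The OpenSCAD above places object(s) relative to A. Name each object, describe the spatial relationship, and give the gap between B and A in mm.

A is a bookshelf. B is a ladder. The ladder is on the floor beside the bookshelf on its −y side. The gap between the ladder and the bookshelf is 310 mm.

The ladder's nearest face is 310 mm from the bookshelf's −y face.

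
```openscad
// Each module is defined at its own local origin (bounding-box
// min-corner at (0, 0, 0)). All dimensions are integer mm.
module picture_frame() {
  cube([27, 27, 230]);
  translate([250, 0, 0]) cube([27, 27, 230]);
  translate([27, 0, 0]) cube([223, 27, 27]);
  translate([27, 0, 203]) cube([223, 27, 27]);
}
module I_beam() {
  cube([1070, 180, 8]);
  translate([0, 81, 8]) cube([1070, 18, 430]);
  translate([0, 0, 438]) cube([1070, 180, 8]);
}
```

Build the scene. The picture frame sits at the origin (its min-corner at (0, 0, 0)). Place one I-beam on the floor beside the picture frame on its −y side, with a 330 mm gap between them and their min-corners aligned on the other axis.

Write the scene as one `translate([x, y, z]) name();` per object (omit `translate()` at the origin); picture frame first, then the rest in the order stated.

picture_frame();
translate([0, -510, 0]) I_beam();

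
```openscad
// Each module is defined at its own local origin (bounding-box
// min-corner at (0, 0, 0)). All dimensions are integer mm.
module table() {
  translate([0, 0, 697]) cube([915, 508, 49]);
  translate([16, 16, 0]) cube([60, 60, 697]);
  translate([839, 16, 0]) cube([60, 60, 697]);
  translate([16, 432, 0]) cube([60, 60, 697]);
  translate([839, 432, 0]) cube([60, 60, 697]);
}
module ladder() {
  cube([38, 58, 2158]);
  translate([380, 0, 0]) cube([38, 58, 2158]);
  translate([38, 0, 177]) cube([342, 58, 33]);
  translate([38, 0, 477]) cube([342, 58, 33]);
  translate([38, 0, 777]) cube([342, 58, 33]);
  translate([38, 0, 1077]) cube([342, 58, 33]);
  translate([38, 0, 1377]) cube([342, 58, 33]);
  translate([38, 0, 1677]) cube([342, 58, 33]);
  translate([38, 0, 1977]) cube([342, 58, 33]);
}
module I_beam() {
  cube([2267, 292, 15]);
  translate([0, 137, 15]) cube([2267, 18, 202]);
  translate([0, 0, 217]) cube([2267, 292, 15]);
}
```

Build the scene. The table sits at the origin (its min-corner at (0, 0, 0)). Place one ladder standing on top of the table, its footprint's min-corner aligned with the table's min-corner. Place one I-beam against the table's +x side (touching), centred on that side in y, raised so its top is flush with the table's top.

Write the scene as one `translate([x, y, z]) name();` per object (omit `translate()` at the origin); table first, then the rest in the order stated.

table();
translate([0, 0, 746]) ladder();
translate([915, 108, 514]) I_beam();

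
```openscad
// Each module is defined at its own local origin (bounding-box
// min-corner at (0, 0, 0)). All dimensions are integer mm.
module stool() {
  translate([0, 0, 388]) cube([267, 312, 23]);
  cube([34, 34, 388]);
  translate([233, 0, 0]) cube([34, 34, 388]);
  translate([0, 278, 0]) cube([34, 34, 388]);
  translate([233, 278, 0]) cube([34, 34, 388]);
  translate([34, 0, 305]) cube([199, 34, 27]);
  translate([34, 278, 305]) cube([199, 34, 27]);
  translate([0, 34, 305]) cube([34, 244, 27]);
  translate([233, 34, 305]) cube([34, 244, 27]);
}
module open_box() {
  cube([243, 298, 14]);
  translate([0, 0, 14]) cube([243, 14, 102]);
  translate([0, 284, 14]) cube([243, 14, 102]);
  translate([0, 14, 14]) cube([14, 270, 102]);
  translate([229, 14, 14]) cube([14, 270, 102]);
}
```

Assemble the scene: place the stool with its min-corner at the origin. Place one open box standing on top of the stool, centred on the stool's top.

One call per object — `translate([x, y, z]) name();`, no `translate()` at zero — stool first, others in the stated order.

stool();
translate([12, 7, 411]) open_box();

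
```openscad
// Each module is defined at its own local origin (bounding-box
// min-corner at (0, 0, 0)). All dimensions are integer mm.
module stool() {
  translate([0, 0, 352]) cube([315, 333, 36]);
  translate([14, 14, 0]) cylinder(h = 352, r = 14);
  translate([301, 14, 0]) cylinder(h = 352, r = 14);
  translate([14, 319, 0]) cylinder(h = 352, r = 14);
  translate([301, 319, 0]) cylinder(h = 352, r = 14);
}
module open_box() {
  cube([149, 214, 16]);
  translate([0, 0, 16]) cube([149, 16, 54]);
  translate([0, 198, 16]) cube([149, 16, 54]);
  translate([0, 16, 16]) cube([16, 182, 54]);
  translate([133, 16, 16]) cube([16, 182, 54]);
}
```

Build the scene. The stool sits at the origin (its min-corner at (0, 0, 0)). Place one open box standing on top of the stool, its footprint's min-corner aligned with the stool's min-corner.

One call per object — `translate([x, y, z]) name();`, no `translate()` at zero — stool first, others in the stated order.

stool();
translate([0, 0, 388]) open_box();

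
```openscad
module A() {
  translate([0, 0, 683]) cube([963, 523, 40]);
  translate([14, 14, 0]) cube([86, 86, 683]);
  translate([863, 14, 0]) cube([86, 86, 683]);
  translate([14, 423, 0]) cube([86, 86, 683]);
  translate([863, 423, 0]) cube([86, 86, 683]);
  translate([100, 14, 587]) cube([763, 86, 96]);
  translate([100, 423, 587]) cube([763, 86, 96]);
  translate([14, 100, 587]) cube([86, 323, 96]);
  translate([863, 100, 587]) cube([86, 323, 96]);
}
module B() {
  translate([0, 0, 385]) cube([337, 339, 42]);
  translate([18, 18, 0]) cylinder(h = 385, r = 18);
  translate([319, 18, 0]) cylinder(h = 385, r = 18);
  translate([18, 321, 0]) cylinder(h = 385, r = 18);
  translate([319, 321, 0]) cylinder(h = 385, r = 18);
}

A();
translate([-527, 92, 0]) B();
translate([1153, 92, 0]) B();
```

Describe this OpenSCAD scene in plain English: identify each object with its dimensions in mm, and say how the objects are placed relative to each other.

A is a table with a 963×523 mm rectangular top, 40 mm thick, top surface at z = 723 mm, supported by four 86×86 mm square legs, each inset 14 mm from the nearest pair of top edges, running from the floor. Four apron rails, 86 mm thick and 96 mm tall, run between adjacent legs with their top edges flush with the underside of the top and their outer faces flush with the legs' outer faces.

B is a four-legged stool. The seat is 337×339 mm, 42 mm thick, top at z = 427 mm. It stands on four round legs, each 36 mm in diameter, from z = 0 to the seat underside, each leg's axis is inset half a diameter from the nearest pair of seat edges (so the leg's bounding box is flush with the corner).

Two stools sit around the table at the −x, +x sides.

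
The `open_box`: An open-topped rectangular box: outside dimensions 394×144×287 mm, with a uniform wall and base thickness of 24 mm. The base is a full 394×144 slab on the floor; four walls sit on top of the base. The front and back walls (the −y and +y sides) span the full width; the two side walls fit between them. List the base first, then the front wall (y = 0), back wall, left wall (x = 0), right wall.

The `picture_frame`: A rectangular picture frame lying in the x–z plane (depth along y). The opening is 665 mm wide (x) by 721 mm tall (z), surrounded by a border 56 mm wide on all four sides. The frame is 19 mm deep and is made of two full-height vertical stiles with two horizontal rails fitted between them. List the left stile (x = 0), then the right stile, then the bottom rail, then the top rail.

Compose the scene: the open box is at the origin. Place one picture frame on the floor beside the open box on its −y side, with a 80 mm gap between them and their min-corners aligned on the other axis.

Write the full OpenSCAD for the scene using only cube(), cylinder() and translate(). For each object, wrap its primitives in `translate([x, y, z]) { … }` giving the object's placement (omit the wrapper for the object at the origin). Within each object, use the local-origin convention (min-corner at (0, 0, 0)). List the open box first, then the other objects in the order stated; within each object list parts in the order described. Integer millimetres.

cube([394, 144, 24]);
translate([0, 0, 24]) cube([394, 24, 263]);
translate([0, 120, 24]) cube([394, 24, 263]);
translate([0, 24, 24]) cube([24, 96, 263]);
translate([370, 24, 24]) cube([24, 96, 263]);
translate([0, -99, 0]) {
  cube([56, 19, 833]);
  translate([721, 0, 0]) cube([56, 19, 833]);
  translate([56, 0, 0]) cube([665, 19, 56]);
  translate([56, 0, 777]) cube([665, 19, 56]);
}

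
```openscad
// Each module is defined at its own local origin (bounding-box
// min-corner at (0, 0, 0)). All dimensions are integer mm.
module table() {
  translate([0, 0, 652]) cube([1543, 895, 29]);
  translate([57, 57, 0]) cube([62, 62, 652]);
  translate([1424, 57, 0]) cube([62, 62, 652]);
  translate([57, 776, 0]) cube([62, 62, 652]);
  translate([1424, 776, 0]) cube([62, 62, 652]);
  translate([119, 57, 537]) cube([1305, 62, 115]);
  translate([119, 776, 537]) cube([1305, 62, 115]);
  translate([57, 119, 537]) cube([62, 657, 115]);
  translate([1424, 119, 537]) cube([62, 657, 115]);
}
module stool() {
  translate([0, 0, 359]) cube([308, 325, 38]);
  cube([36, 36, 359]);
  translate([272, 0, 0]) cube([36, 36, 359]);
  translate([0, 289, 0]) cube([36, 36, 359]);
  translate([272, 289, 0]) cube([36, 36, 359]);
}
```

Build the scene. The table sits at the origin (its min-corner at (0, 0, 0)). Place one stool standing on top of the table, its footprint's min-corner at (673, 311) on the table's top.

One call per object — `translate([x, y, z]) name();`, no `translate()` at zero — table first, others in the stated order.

table();
translate([673, 311, 681]) stool();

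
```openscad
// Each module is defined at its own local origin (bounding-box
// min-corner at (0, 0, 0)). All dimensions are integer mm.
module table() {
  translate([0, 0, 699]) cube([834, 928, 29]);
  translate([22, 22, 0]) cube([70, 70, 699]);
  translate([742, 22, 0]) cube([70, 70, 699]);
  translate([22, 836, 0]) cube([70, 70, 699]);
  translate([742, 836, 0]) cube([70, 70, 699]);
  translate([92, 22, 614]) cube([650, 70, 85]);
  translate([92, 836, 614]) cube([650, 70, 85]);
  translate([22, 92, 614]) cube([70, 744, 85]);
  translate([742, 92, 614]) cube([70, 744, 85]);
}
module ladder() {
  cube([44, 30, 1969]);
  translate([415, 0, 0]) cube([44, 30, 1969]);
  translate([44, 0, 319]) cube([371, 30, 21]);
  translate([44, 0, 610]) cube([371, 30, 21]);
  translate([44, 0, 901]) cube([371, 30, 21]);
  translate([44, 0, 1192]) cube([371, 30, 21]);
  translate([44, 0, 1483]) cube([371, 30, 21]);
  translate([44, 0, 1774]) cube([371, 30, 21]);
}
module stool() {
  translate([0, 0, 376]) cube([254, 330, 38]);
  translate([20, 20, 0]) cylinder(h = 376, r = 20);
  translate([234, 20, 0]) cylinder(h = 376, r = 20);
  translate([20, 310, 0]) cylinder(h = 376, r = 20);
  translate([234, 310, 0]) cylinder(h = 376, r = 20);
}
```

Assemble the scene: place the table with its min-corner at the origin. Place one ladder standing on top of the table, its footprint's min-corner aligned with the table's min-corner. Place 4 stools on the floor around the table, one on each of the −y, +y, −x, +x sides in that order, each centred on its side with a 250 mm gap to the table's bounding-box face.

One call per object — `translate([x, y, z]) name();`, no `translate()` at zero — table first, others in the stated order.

table();
translate([0, 0, 728]) ladder();
translate([290, -580, 0]) stool();
translate([290, 1178, 0]) stool();
translate([-504, 299, 0]) stool();
translate([1084, 299, 0]) stool();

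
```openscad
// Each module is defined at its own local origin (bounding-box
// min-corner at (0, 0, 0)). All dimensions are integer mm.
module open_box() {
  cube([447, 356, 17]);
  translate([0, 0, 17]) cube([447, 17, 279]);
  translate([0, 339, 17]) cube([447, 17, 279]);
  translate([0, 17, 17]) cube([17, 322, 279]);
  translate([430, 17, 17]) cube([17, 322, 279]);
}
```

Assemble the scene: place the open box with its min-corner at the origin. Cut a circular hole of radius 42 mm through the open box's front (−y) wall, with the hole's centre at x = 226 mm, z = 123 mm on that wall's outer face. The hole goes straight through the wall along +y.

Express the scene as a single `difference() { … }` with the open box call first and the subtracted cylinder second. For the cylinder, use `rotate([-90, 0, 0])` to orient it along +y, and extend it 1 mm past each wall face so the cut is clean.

difference() {
  open_box();
  translate([226, -1, 123]) rotate([-90, 0, 0]) cylinder(h = 19, r = 42);
}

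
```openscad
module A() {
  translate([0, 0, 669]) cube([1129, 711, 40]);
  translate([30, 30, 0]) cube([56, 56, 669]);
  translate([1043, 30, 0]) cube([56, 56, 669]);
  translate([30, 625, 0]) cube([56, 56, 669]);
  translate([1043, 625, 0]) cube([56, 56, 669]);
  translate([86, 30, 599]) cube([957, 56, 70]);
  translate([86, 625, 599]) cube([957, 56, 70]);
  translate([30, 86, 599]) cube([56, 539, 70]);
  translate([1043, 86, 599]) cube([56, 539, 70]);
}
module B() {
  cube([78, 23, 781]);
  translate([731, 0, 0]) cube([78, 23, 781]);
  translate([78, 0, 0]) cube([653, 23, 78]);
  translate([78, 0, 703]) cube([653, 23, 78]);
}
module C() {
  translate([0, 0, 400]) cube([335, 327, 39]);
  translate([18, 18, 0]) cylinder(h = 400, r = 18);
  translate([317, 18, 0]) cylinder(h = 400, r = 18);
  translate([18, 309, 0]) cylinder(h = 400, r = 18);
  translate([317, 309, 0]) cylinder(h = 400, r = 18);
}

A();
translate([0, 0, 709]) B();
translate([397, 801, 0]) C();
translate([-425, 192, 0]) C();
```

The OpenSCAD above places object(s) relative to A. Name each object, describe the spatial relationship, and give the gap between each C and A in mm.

A is a table. B is a picture frame. C is a stool. The picture frame is on top of the table. Two stools sit around the table at the +y, −x sides. The gap between each stool and the table is 90 mm.

Each stool's nearest face is 90 mm from the table's bounding box.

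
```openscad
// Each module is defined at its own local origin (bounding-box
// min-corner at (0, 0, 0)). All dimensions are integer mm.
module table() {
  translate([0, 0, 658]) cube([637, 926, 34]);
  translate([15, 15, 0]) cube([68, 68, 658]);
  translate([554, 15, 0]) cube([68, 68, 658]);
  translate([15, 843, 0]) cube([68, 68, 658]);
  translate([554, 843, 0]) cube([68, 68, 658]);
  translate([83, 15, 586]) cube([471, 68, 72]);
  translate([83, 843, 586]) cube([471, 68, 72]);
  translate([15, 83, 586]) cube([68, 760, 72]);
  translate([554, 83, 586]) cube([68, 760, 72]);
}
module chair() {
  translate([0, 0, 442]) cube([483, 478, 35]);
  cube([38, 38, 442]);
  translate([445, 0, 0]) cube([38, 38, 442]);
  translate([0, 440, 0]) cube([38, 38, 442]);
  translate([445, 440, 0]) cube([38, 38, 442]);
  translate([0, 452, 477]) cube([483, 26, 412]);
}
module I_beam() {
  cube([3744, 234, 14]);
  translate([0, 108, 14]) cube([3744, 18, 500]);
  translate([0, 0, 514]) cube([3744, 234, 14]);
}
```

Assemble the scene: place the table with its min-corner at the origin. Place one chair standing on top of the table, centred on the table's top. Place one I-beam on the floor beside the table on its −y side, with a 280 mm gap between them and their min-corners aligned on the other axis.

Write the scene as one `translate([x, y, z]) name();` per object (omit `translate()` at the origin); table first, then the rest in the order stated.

table();
translate([77, 224, 692]) chair();
translate([0, -514, 0]) I_beam();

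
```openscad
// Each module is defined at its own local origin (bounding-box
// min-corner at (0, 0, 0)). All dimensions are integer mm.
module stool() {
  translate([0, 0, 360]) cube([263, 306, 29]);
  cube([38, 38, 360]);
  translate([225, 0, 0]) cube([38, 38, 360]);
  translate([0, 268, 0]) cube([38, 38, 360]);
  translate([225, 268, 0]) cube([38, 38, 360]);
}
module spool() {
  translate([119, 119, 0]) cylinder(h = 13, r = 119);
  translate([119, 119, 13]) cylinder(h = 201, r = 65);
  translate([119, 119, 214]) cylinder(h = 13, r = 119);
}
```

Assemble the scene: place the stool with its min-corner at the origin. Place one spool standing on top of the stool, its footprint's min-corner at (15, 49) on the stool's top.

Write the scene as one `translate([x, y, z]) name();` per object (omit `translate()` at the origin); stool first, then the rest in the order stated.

stool();
translate([15, 49, 389]) spool();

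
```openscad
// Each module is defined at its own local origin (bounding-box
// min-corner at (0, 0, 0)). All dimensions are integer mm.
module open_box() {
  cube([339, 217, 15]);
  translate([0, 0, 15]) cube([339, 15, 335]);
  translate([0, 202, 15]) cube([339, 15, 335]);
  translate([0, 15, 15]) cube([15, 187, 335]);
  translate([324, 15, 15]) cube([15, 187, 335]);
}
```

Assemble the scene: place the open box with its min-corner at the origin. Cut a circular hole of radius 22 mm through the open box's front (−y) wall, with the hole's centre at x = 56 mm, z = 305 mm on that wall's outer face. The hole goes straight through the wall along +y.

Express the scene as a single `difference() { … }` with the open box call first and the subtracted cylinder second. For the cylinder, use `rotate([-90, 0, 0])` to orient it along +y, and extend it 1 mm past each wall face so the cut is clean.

difference() {
  open_box();
  translate([56, -1, 305]) rotate([-90, 0, 0]) cylinder(h = 17, r = 22);
}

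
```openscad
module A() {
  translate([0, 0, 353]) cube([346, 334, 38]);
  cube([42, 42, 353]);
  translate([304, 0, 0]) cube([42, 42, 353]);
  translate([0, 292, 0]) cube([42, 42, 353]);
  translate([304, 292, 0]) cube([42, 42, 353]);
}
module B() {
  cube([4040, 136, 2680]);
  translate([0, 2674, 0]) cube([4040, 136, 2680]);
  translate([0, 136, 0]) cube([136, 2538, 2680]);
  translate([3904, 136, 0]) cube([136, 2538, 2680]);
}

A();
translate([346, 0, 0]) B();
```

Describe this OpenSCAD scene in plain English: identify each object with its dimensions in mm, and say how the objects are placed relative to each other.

A is a four-legged stool. The seat is a 346×334×38 mm slab whose top surface is at z = 391 mm; four square legs, each 42×42 mm in cross-section, run from the floor (z = 0) to the underside of the seat, each flush with a corner of the seat.

B is the wall frame of a small rectangular building: four walls, each 2680 mm tall and 136 mm thick, enclosing a footprint 4040 mm (x) by 2810 mm (y) outside-to-outside, with no floor or roof. The front and back walls (the −y and +y sides) span the full width; the two side walls fit between them.

The house frame is against the stool's +x side, with their −y faces flush.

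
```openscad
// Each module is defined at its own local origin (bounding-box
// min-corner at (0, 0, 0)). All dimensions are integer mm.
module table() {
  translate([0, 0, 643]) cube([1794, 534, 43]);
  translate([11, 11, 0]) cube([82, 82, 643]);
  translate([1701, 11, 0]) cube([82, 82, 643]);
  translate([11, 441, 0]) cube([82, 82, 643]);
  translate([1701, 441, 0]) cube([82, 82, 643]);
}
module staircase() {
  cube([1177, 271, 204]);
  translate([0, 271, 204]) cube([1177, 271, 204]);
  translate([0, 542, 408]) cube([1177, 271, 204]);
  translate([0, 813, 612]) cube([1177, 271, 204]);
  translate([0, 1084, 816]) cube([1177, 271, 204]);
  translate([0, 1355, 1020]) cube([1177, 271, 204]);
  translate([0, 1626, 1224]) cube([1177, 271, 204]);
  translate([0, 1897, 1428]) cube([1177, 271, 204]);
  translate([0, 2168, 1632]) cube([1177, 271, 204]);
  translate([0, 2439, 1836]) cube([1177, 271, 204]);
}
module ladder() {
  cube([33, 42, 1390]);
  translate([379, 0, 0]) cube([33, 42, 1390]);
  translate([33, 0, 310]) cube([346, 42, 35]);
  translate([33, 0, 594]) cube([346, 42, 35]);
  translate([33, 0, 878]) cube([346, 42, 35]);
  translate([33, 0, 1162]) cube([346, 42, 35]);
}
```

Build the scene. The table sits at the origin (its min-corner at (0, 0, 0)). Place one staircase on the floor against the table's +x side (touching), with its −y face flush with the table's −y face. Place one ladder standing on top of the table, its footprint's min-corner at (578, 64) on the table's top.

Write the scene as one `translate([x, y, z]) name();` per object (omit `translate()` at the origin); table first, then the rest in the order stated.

table();
translate([1794, 0, 0]) staircase();
translate([578, 64, 686]) ladder();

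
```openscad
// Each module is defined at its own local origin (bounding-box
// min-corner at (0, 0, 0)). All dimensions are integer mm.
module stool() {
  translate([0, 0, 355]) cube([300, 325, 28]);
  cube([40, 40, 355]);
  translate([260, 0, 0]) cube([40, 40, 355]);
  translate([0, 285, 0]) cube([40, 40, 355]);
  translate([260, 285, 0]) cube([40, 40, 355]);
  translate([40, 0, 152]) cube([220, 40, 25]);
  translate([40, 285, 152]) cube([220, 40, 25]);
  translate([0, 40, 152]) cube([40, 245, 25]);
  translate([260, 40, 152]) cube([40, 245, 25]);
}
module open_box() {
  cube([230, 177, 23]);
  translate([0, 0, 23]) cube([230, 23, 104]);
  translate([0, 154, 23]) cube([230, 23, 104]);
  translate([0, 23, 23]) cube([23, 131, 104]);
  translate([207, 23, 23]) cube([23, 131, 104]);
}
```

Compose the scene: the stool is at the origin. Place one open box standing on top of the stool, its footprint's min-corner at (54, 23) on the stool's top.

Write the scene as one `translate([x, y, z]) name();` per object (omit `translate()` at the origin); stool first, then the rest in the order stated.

stool();
translate([54, 23, 383]) open_box();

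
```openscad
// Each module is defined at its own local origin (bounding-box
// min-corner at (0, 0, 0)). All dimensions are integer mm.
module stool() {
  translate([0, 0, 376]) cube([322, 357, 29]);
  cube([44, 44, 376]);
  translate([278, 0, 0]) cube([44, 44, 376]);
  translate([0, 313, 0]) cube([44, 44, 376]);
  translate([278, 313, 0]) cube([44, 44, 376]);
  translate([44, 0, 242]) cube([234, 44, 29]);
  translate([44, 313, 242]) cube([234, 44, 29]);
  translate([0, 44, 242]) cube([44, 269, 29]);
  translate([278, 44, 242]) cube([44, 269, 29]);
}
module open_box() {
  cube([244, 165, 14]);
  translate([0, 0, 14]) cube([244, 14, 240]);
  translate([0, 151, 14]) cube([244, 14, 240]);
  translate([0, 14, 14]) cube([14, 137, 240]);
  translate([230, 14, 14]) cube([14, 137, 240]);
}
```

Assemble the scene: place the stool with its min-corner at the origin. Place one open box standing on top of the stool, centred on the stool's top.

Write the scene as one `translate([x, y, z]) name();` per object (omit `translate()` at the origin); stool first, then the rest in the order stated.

stool();
translate([39, 96, 405]) open_box();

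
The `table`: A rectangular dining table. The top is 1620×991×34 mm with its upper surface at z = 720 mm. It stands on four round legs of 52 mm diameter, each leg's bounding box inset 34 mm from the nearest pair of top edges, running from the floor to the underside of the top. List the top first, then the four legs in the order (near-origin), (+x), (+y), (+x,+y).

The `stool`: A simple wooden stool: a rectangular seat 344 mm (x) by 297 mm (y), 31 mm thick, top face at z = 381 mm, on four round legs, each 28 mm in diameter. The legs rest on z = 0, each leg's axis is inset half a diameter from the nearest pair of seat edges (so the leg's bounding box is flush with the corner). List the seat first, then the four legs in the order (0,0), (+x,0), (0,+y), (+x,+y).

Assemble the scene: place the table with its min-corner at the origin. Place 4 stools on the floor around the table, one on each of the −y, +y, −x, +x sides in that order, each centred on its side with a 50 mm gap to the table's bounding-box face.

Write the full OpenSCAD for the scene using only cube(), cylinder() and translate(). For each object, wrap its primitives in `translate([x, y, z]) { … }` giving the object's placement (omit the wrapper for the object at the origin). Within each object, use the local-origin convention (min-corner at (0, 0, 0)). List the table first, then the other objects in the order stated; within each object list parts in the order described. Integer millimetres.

translate([0, 0, 686]) cube([1620, 991, 34]);
translate([60, 60, 0]) cylinder(h = 686, r = 26);
translate([1560, 60, 0]) cylinder(h = 686, r = 26);
translate([60, 931, 0]) cylinder(h = 686, r = 26);
translate([1560, 931, 0]) cylinder(h = 686, r = 26);
translate([638, -347, 0]) {
  translate([0, 0, 350]) cube([344, 297, 31]);
  translate([14, 14, 0]) cylinder(h = 350, r = 14);
  translate([330, 14, 0]) cylinder(h = 350, r = 14);
  translate([14, 283, 0]) cylinder(h = 350, r = 14);
  translate([330, 283, 0]) cylinder(h = 350, r = 14);
}
translate([638, 1041, 0]) {
  translate([0, 0, 350]) cube([344, 297, 31]);
  translate([14, 14, 0]) cylinder(h = 350, r = 14);
  translate([330, 14, 0]) cylinder(h = 350, r = 14);
  translate([14, 283, 0]) cylinder(h = 350, r = 14);
  translate([330, 283, 0]) cylinder(h = 350, r = 14);
}
translate([-394, 347, 0]) {
  translate([0, 0, 350]) cube([344, 297, 31]);
  translate([14, 14, 0]) cylinder(h = 350, r = 14);
  translate([330, 14, 0]) cylinder(h = 350, r = 14);
  translate([14, 283, 0]) cylinder(h = 350, r = 14);
  translate([330, 283, 0]) cylinder(h = 350, r = 14);
}
translate([1670, 347, 0]) {
  translate([0, 0, 350]) cube([344, 297, 31]);
  translate([14, 14, 0]) cylinder(h = 350, r = 14);
  translate([330, 14, 0]) cylinder(h = 350, r = 14);
  translate([14, 283, 0]) cylinder(h = 350, r = 14);
  translate([330, 283, 0]) cylinder(h = 350, r = 14);
}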